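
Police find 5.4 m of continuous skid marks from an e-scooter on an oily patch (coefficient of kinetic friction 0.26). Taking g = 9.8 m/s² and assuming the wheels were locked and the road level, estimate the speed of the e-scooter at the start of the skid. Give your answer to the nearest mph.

Initial speed ≈ 12 mph

Deceleration a = μg = 0.26 × 9.8 = 2.548 m/s².
v = √(2a·d) = √(2 × 2.548 × 5.4) = √27.518 = 5.2458 m/s.
= 5.2458 ÷ 0.44704 = 11.735 mph.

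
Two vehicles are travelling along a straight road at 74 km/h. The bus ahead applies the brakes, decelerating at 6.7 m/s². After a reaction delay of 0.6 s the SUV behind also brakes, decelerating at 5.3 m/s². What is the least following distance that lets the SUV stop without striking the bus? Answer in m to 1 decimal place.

74 km/h ÷ 3.6 = 20.5556 m/s.
Leader travels v²/(2a_L) = 422.533 / 13.400 = 31.532 m before stopping.
Follower covers v·t_r = 20.5556 × 0.6 = 12.333 m while reacting, then v²/(2a_F) = 422.533 / 10.600 = 39.862 m while braking, for a total of 12.333 + 39.862 = 52.195 m.
Since a_F ≤ a_L and the follower starts braking later, the follower is never slower than the leader, so the closest approach is when both have stopped.
Minimum gap = 52.195 − 31.532 = 20.663 m.

Minimum gap ≈ 20.7 m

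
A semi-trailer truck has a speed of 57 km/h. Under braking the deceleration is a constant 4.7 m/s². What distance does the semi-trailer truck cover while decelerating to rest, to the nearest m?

Braking distance ≈ 27 m

57 km/h ÷ 3.6 = 15.8333 m/s.
Braking distance = v²/(2a) = 15.8333² / (2 × 4.700) = 250.693 / 9.400 = 26.669 m.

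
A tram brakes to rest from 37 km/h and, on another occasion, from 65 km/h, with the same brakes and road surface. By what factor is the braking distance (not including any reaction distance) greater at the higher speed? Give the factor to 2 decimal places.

Factor ≈ 3.09

Braking distance d = v²/(2a), so with a fixed, d ∝ v².
Factor = (65/37)² = 1.7568² = 3.0863.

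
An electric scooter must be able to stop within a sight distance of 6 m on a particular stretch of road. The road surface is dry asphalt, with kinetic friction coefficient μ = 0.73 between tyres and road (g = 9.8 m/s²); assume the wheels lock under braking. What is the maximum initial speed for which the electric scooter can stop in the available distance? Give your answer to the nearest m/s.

a = μg = 0.73 × 9.8 = 7.154 m/s².
v²/(2a) = d ⇒ v = √(2 × 7.154 × 6) = √85.85 = 9.2655 m/s.

Maximum speed ≈ 9 m/s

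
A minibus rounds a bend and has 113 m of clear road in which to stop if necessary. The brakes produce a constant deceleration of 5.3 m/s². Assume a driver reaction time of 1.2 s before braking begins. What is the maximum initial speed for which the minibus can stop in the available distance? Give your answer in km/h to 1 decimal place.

Maximum speed ≈ 103.8 km/h

Stopping distance: v·t_r + v²/(2a) = 113 with t_r = 1.2 s and a = 5.300 m/s².
So v² + 12.720 v − 1197.80 = 0.
Positive root: v = −a·t_r + √((a·t_r)² + 2a·d) = −6.360 + √(40.450 + 1197.80) = 28.8288 m/s.
28.8288 m/s × 3.6 = 103.784 km/h.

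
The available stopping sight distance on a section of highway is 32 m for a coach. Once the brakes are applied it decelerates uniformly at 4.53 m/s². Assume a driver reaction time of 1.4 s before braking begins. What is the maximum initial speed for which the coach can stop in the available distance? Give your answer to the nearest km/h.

Stopping distance: v·t_r + v²/(2a) = 32 with t_r = 1.4 s and a = 4.530 m/s².
So v² + 12.684 v − 289.92 = 0.
Positive root: v = −a·t_r + √((a·t_r)² + 2a·d) = −6.342 + √(40.221 + 289.92) = 11.8278 m/s.
11.8278 m/s × 3.6 = 42.580 km/h.

Maximum speed ≈ 43 km/h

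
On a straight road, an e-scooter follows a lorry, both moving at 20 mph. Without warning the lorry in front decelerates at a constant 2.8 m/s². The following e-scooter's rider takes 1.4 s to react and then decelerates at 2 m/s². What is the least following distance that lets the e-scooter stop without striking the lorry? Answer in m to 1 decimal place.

Minimum gap ≈ 18.2 m

20 mph × 0.44704 = 8.9408 m/s.
Leader travels v²/(2a_L) = 79.938 / 5.600 = 14.275 m before stopping.
Follower covers v·t_r = 8.9408 × 1.4 = 12.517 m while reacting, then v²/(2a_F) = 79.938 / 4.000 = 19.985 m while braking, for a total of 12.517 + 19.985 = 32.502 m.
Since a_F ≤ a_L and the follower starts braking later, the follower is never slower than the leader, so the closest approach is when both have stopped.
Minimum gap = 32.502 − 14.275 = 18.227 m.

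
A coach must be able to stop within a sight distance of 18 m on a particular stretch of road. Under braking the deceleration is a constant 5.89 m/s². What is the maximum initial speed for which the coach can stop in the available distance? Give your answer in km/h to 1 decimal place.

Maximum speed ≈ 52.4 km/h

v²/(2a) = d ⇒ v = √(2 × 5.890 × 18) = √212.04 = 14.5616 m/s.
14.5616 m/s × 3.6 = 52.422 km/h.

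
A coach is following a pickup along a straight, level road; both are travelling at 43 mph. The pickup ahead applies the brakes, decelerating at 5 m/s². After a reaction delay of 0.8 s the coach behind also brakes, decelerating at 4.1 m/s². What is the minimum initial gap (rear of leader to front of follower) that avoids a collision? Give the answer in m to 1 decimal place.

Minimum gap ≈ 23.5 m

43 mph × 0.44704 = 19.2227 m/s.
Leader travels v²/(2a_L) = 369.512 / 10.000 = 36.951 m before stopping.
Follower covers v·t_r = 19.2227 × 0.8 = 15.378 m while reacting, then v²/(2a_F) = 369.512 / 8.200 = 45.062 m while braking, for a total of 15.378 + 45.062 = 60.440 m.
Since a_F ≤ a_L and the follower starts braking later, the follower is never slower than the leader, so the closest approach is when both have stopped.
Minimum gap = 60.440 − 36.951 = 23.489 m.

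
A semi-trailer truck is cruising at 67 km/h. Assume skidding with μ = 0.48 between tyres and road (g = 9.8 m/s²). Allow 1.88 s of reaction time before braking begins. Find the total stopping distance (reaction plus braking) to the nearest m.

67 km/h ÷ 3.6 = 18.6111 m/s.
a = μg = 0.48 × 9.8 = 4.704 m/s².
Reaction distance = v·t_r = 18.6111 × 1.88 = 34.989 m.
Braking distance = v²/(2a) = 18.6111² / (2 × 4.704) = 346.373 / 9.408 = 36.817 m.
Total = 34.989 + 36.817 = 71.806 m.

Total stopping distance ≈ 72 m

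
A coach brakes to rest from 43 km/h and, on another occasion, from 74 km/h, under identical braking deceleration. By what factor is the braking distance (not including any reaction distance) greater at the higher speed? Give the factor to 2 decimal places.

Factor ≈ 2.96

Braking distance d = v²/(2a), so with a fixed, d ∝ v².
Factor = (74/43)² = 1.7209² = 2.9615.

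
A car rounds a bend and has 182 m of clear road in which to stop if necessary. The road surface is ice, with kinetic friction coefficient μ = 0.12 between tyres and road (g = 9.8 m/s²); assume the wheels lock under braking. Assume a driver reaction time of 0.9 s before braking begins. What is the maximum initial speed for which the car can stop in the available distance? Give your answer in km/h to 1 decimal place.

a = μg = 0.12 × 9.8 = 1.176 m/s².
Stopping distance: v·t_r + v²/(2a) = 182 with t_r = 0.9 s and a = 1.176 m/s².
So v² + 2.117 v − 428.06 = 0.
Positive root: v = −a·t_r + √((a·t_r)² + 2a·d) = −1.058 + √(1.119 + 428.06) = 19.6586 m/s.
19.6586 m/s × 3.6 = 70.771 km/h.

Maximum speed ≈ 70.8 km/h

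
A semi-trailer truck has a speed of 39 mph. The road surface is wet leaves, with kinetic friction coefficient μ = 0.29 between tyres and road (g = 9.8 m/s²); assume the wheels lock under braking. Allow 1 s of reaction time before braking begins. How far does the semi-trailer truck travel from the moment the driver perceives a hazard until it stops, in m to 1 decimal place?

39 mph × 0.44704 = 17.4346 m/s.
a = μg = 0.29 × 9.8 = 2.842 m/s².
Reaction distance = v·t_r = 17.4346 × 1 = 17.435 m.
Braking distance = v²/(2a) = 17.4346² / (2 × 2.842) = 303.965 / 5.684 = 53.477 m.
Total = 17.435 + 53.477 = 70.912 m.

Total stopping distance ≈ 70.9 m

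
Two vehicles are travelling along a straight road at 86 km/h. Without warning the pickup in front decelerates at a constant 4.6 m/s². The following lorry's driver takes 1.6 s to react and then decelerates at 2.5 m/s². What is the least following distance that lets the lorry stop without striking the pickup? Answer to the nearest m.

86 km/h ÷ 3.6 = 23.8889 m/s.
Leader travels v²/(2a_L) = 570.680 / 9.200 = 62.030 m before stopping.
Follower covers v·t_r = 23.8889 × 1.6 = 38.222 m while reacting, then v²/(2a_F) = 570.680 / 5.000 = 114.136 m while braking, for a total of 38.222 + 114.136 = 152.358 m.
Since a_F ≤ a_L and the follower starts braking later, the follower is never slower than the leader, so the closest approach is when both have stopped.
Minimum gap = 152.358 − 62.030 = 90.328 m.

Minimum gap ≈ 90 m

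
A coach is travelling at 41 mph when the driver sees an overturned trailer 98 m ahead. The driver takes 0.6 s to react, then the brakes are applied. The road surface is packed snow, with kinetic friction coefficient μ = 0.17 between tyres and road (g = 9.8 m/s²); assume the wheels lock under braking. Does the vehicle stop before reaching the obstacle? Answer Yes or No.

No

41 mph × 0.44704 = 18.3286 m/s.
a = μg = 0.17 × 9.8 = 1.666 m/s².
Reaction distance = 18.3286 × 0.6 = 10.997 m.
Braking distance = v²/(2a) = 335.938 / 3.332 = 100.822 m.
Total stopping distance = 10.997 + 100.822 = 111.819 m, vs 98 m available — it cannot stop in time and overshoots by 111.819 − 98 = 13.819 m.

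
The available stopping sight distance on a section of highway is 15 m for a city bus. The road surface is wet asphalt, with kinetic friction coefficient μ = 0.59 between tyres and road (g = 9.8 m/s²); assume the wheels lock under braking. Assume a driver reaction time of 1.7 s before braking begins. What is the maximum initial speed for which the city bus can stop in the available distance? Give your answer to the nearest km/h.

Maximum speed ≈ 24 km/h

a = μg = 0.59 × 9.8 = 5.782 m/s².
Stopping distance: v·t_r + v²/(2a) = 15 with t_r = 1.7 s and a = 5.782 m/s².
So v² + 19.659 v − 173.46 = 0.
Positive root: v = −a·t_r + √((a·t_r)² + 2a·d) = −9.829 + √(96.609 + 173.46) = 6.6048 m/s.
6.6048 m/s × 3.6 = 23.777 km/h.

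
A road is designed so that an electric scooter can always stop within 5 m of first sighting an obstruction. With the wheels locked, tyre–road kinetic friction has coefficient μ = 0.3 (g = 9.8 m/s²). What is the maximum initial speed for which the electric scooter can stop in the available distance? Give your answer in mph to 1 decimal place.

a = μg = 0.3 × 9.8 = 2.940 m/s².
v²/(2a) = d ⇒ v = √(2 × 2.940 × 5) = √29.40 = 5.4222 m/s.
5.4222 m/s ÷ 0.44704 = 12.129 mph.

Maximum speed ≈ 12.1 mph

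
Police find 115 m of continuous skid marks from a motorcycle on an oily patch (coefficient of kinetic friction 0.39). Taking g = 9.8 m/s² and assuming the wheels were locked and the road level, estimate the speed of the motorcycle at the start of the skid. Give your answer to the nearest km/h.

Initial speed ≈ 107 km/h

Deceleration a = μg = 0.39 × 9.8 = 3.822 m/s².
v = √(2a·d) = √(2 × 3.822 × 115) = √879.060 = 29.6489 m/s.
= 29.6489 × 3.6 = 106.736 km/h.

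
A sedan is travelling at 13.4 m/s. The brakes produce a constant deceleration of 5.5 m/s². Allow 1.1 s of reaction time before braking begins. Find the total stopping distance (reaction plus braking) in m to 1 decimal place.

Reaction distance = v·t_r = 13.4000 × 1.1 = 14.740 m.
Braking distance = v²/(2a) = 13.4000² / (2 × 5.500) = 179.560 / 11.000 = 16.324 m.
Total = 14.740 + 16.324 = 31.064 m.

Total stopping distance ≈ 31.1 m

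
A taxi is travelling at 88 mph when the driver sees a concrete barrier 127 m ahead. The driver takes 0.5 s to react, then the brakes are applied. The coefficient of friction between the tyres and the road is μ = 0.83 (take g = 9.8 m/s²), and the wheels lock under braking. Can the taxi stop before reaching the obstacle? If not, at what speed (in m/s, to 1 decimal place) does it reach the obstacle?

88 mph × 0.44704 = 39.3395 m/s.
a = μg = 0.83 × 9.8 = 8.134 m/s².
Reaction distance = 39.3395 × 0.5 = 19.670 m.
Braking distance = v²/(2a) = 1547.596 / 16.268 = 95.131 m.
Total stopping distance = 19.670 + 95.131 = 114.801 m, vs 127 m available — it stops with 127 − 114.801 = 12.199 m to spare.

Yes — it stops about 12.2 m short of the obstacle, so it never reaches it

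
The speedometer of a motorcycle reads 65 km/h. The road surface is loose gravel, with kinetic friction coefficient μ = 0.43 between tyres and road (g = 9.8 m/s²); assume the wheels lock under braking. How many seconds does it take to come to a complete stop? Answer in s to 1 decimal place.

Braking time ≈ 4.3 s

65 km/h ÷ 3.6 = 18.0556 m/s.
a = μg = 0.43 × 9.8 = 4.214 m/s².
Braking time = v/a = 18.0556 / 4.214 = 4.285 s.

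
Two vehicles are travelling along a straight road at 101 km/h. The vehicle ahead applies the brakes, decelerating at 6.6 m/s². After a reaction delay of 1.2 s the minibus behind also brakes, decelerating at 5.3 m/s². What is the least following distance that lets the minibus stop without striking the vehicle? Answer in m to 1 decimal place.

Minimum gap ≈ 48.3 m

101 km/h ÷ 3.6 = 28.0556 m/s.
Leader travels v²/(2a_L) = 787.117 / 13.200 = 59.630 m before stopping.
Follower covers v·t_r = 28.0556 × 1.2 = 33.667 m while reacting, then v²/(2a_F) = 787.117 / 10.600 = 74.256 m while braking, for a total of 33.667 + 74.256 = 107.923 m.
Since a_F ≤ a_L and the follower starts braking later, the follower is never slower than the leader, so the closest approach is when both have stopped.
Minimum gap = 107.923 − 59.630 = 48.293 m.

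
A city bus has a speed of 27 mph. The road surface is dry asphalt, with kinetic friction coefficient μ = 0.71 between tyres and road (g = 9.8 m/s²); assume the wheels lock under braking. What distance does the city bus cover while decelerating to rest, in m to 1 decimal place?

27 mph × 0.44704 = 12.0701 m/s.
a = μg = 0.71 × 9.8 = 6.958 m/s².
Braking distance = v²/(2a) = 12.0701² / (2 × 6.958) = 145.687 / 13.916 = 10.469 m.

Braking distance ≈ 10.5 m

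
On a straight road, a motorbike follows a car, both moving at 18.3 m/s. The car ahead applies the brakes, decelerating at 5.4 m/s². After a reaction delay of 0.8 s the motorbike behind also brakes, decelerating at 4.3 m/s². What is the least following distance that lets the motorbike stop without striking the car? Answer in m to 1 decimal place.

Leader travels v²/(2a_L) = 334.890 / 10.800 = 31.008 m before stopping.
Follower covers v·t_r = 18.3000 × 0.8 = 14.640 m while reacting, then v²/(2a_F) = 334.890 / 8.600 = 38.941 m while braking, for a total of 14.640 + 38.941 = 53.581 m.
Since a_F ≤ a_L and the follower starts braking later, the follower is never slower than the leader, so the closest approach is when both have stopped.
Minimum gap = 53.581 − 31.008 = 22.573 m.

Minimum gap ≈ 22.6 m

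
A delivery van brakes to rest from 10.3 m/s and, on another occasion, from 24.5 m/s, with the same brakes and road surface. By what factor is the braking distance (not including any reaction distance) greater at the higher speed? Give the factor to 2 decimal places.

Factor ≈ 5.66

Braking distance d = v²/(2a), so with a fixed, d ∝ v².
Factor = (24.5/10.3)² = 2.3786² = 5.6577.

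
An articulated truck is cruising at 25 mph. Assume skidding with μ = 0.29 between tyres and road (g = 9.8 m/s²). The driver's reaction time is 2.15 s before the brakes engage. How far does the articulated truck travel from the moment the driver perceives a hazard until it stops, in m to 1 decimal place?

Total stopping distance ≈ 46.0 m

25 mph × 0.44704 = 11.1760 m/s.
a = μg = 0.29 × 9.8 = 2.842 m/s².
Reaction distance = v·t_r = 11.1760 × 2.15 = 24.028 m.
Braking distance = v²/(2a) = 11.1760² / (2 × 2.842) = 124.903 / 5.684 = 21.974 m.
Total = 24.028 + 21.974 = 46.002 m.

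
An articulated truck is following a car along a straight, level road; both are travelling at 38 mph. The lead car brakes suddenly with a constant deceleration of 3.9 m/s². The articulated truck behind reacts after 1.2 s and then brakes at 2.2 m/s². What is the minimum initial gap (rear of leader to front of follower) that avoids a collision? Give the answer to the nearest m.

Minimum gap ≈ 49 m

38 mph × 0.44704 = 16.9875 m/s.
Leader travels v²/(2a_L) = 288.575 / 7.800 = 36.997 m before stopping.
Follower covers v·t_r = 16.9875 × 1.2 = 20.385 m while reacting, then v²/(2a_F) = 288.575 / 4.400 = 65.585 m while braking, for a total of 20.385 + 65.585 = 85.970 m.
Since a_F ≤ a_L and the follower starts braking later, the follower is never slower than the leader, so the closest approach is when both have stopped.
Minimum gap = 85.970 − 36.997 = 48.973 m.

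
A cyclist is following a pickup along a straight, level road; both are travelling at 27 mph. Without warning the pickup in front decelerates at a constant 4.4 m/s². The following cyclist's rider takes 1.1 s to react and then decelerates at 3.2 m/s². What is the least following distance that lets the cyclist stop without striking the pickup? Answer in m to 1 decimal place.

Minimum gap ≈ 19.5 m

27 mph × 0.44704 = 12.0701 m/s.
Leader travels v²/(2a_L) = 145.687 / 8.800 = 16.555 m before stopping.
Follower covers v·t_r = 12.0701 × 1.1 = 13.277 m while reacting, then v²/(2a_F) = 145.687 / 6.400 = 22.764 m while braking, for a total of 13.277 + 22.764 = 36.041 m.
Since a_F ≤ a_L and the follower starts braking later, the follower is never slower than the leader, so the closest approach is when both have stopped.
Minimum gap = 36.041 − 16.555 = 19.486 m.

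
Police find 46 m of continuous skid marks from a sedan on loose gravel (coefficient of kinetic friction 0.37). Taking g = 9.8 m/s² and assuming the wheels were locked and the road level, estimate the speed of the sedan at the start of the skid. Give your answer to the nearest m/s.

Deceleration a = μg = 0.37 × 9.8 = 3.626 m/s².
v = √(2a·d) = √(2 × 3.626 × 46) = √333.592 = 18.2645 m/s.

Initial speed ≈ 18 m/s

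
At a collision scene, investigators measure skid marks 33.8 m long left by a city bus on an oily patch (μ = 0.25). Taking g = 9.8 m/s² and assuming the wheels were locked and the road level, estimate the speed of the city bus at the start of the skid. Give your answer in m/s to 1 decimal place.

Initial speed ≈ 12.9 m/s

Deceleration a = μg = 0.25 × 9.8 = 2.450 m/s².
v = √(2a·d) = √(2 × 2.450 × 33.8) = √165.620 = 12.8693 m/s.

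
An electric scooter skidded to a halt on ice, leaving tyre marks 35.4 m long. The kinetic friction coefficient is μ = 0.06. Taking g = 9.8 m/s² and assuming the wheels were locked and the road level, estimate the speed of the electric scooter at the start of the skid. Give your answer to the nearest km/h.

Initial speed ≈ 23 km/h

Deceleration a = μg = 0.06 × 9.8 = 0.588 m/s².
v = √(2a·d) = √(2 × 0.588 × 35.4) = √41.630 = 6.4521 m/s.
= 6.4521 × 3.6 = 23.228 km/h.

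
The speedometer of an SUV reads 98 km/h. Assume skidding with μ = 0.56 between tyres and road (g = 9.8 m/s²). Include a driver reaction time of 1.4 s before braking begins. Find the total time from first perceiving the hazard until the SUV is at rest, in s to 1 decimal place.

98 km/h ÷ 3.6 = 27.2222 m/s.
a = μg = 0.56 × 9.8 = 5.488 m/s².
Braking time = v/a = 27.2222 / 5.488 = 4.960 s.
Total = 1.4 + 4.960 = 6.360 s.

Total time ≈ 6.4 s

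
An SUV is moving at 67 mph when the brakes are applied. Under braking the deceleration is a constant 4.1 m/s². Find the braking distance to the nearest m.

Braking distance ≈ 109 m

67 mph × 0.44704 = 29.9517 m/s.
Braking distance = v²/(2a) = 29.9517² / (2 × 4.100) = 897.104 / 8.200 = 109.403 m.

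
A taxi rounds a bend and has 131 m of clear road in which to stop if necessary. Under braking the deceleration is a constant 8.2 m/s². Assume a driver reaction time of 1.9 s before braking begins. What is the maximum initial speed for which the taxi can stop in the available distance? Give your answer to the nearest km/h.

Stopping distance: v·t_r + v²/(2a) = 131 with t_r = 1.9 s and a = 8.200 m/s².
So v² + 31.160 v − 2148.40 = 0.
Positive root: v = −a·t_r + √((a·t_r)² + 2a·d) = −15.580 + √(242.736 + 2148.40) = 33.3192 m/s.
33.3192 m/s × 3.6 = 119.949 km/h.

Maximum speed ≈ 120 km/h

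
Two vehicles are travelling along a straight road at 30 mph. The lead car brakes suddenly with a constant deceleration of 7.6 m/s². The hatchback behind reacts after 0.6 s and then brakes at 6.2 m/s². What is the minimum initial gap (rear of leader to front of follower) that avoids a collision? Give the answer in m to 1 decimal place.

30 mph × 0.44704 = 13.4112 m/s.
Leader travels v²/(2a_L) = 179.860 / 15.200 = 11.833 m before stopping.
Follower covers v·t_r = 13.4112 × 0.6 = 8.047 m while reacting, then v²/(2a_F) = 179.860 / 12.400 = 14.505 m while braking, for a total of 8.047 + 14.505 = 22.552 m.
Since a_F ≤ a_L and the follower starts braking later, the follower is never slower than the leader, so the closest approach is when both have stopped.
Minimum gap = 22.552 − 11.833 = 10.719 m.

Minimum gap ≈ 10.7 m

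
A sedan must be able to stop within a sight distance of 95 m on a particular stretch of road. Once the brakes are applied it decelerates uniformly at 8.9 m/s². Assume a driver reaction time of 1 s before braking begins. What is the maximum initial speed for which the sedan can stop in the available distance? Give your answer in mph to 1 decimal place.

Maximum speed ≈ 74.2 mph

Stopping distance: v·t_r + v²/(2a) = 95 with t_r = 1 s and a = 8.900 m/s².
So v² + 17.800 v − 1691.00 = 0.
Positive root: v = −a·t_r + √((a·t_r)² + 2a·d) = −8.900 + √(79.210 + 1691.00) = 33.1739 m/s.
33.1739 m/s ÷ 0.44704 = 74.208 mph.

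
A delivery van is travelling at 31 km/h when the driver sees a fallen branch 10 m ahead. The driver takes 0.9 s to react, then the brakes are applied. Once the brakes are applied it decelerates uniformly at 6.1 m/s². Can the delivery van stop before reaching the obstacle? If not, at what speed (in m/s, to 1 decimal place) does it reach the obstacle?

No — it strikes the obstacle at 6.8 m/s

31 km/h ÷ 3.6 = 8.6111 m/s.
Reaction distance = 8.6111 × 0.9 = 7.750 m.
Braking distance needed to stop: v²/(2a) = 74.151 / 12.200 = 6.078 m, so total needed = 7.750 + 6.078 = 13.828 m > 10 m — it cannot stop.
Distance remaining when braking begins: 10 − 7.750 = 2.250 m.
v² = v₀² − 2a·d = 74.151 − 2 × 6.100 × 2.250 = 46.701 m²/s².
v = √46.701 = 6.834 m/s.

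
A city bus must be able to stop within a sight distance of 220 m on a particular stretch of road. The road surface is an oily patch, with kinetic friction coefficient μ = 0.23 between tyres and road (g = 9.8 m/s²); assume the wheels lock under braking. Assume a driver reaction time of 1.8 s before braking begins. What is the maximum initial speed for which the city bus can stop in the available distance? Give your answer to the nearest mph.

Maximum speed ≈ 62 mph

a = μg = 0.23 × 9.8 = 2.254 m/s².
Stopping distance: v·t_r + v²/(2a) = 220 with t_r = 1.8 s and a = 2.254 m/s².
So v² + 8.114 v − 991.76 = 0.
Positive root: v = −a·t_r + √((a·t_r)² + 2a·d) = −4.057 + √(16.459 + 991.76) = 27.6955 m/s.
27.6955 m/s ÷ 0.44704 = 61.953 mph.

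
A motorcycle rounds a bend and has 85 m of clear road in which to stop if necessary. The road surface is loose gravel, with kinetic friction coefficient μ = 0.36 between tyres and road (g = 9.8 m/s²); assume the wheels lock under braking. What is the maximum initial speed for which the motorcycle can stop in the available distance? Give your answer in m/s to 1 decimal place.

Maximum speed ≈ 24.5 m/s

a = μg = 0.36 × 9.8 = 3.528 m/s².
v²/(2a) = d ⇒ v = √(2 × 3.528 × 85) = √599.76 = 24.4900 m/s.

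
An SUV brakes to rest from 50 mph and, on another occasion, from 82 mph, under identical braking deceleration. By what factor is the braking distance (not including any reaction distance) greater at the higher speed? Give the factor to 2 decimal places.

Factor ≈ 2.69

Braking distance d = v²/(2a), so with a fixed, d ∝ v².
Factor = (82/50)² = 1.6400² = 2.6896.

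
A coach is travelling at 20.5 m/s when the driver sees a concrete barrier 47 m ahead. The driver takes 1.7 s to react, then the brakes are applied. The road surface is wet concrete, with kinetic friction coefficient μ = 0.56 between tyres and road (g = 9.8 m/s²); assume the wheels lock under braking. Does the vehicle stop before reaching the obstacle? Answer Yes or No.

a = μg = 0.56 × 9.8 = 5.488 m/s².
Reaction distance = 20.5000 × 1.7 = 34.850 m.
Braking distance = v²/(2a) = 420.250 / 10.976 = 38.288 m.
Total stopping distance = 34.850 + 38.288 = 73.138 m, vs 47 m available — it cannot stop in time and overshoots by 73.138 − 47 = 26.138 m.

No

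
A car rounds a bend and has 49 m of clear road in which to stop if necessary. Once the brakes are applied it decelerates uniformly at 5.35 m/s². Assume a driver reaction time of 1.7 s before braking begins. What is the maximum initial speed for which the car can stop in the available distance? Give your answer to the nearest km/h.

Maximum speed ≈ 56 km/h

Stopping distance: v·t_r + v²/(2a) = 49 with t_r = 1.7 s and a = 5.350 m/s².
So v² + 18.190 v − 524.30 = 0.
Positive root: v = −a·t_r + √((a·t_r)² + 2a·d) = −9.095 + √(82.719 + 524.30) = 15.5428 m/s.
15.5428 m/s × 3.6 = 55.954 km/h.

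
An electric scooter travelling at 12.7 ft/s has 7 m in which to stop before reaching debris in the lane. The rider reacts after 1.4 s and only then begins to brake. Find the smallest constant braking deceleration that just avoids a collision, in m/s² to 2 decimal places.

Required deceleration ≈ 4.74 m/s²

12.7 ft/s × 0.3048 = 3.8710 m/s.
Distance covered during reaction = 3.8710 × 1.4 = 5.419 m.
Distance available for braking: 7 − 5.419 = 1.581 m.
v² = 2a·d ⇒ a = v²/(2d) = 3.8710² / (2 × 1.581) = 14.985 / 3.162 = 4.7391 m/s².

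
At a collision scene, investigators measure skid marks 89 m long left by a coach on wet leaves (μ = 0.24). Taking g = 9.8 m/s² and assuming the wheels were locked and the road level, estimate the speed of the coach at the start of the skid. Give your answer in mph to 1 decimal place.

Deceleration a = μg = 0.24 × 9.8 = 2.352 m/s².
v = √(2a·d) = √(2 × 2.352 × 89) = √418.656 = 20.4611 m/s.
= 20.4611 ÷ 0.44704 = 45.770 mph.

Initial speed ≈ 45.8 mph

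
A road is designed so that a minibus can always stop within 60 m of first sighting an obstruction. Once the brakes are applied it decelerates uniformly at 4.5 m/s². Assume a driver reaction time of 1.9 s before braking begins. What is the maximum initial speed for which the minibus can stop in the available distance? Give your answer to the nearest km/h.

Maximum speed ≈ 58 km/h

Stopping distance: v·t_r + v²/(2a) = 60 with t_r = 1.9 s and a = 4.500 m/s².
So v² + 17.100 v − 540.00 = 0.
Positive root: v = −a·t_r + √((a·t_r)² + 2a·d) = −8.550 + √(73.103 + 540.00) = 16.2109 m/s.
16.2109 m/s × 3.6 = 58.359 km/h.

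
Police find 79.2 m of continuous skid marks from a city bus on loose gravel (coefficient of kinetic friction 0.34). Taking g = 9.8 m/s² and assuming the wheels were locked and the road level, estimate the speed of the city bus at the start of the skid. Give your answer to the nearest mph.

Initial speed ≈ 51 mph

Deceleration a = μg = 0.34 × 9.8 = 3.332 m/s².
v = √(2a·d) = √(2 × 3.332 × 79.2) = √527.789 = 22.9737 m/s.
= 22.9737 ÷ 0.44704 = 51.391 mph.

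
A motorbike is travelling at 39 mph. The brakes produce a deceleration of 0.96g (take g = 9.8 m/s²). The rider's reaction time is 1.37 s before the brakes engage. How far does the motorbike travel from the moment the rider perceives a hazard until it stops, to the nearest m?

39 mph × 0.44704 = 17.4346 m/s.
a = 0.96 × 9.8 = 9.408 m/s².
Reaction distance = v·t_r = 17.4346 × 1.37 = 23.885 m.
Braking distance = v²/(2a) = 17.4346² / (2 × 9.408) = 303.965 / 18.816 = 16.155 m.
Total = 23.885 + 16.155 = 40.040 m.

Total stopping distance ≈ 40 m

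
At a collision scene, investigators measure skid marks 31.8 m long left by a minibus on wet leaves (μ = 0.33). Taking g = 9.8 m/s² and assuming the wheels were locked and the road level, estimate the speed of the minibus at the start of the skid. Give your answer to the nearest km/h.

Initial speed ≈ 52 km/h

Deceleration a = μg = 0.33 × 9.8 = 3.234 m/s².
v = √(2a·d) = √(2 × 3.234 × 31.8) = √205.682 = 14.3416 m/s.
= 14.3416 × 3.6 = 51.630 km/h.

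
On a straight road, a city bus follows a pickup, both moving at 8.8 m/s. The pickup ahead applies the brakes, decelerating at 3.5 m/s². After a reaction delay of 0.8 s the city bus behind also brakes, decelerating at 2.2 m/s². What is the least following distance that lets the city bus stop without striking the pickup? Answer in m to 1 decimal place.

Minimum gap ≈ 13.6 m

Leader travels v²/(2a_L) = 77.440 / 7.000 = 11.063 m before stopping.
Follower covers v·t_r = 8.8000 × 0.8 = 7.040 m while reacting, then v²/(2a_F) = 77.440 / 4.400 = 17.600 m while braking, for a total of 7.040 + 17.600 = 24.640 m.
Since a_F ≤ a_L and the follower starts braking later, the follower is never slower than the leader, so the closest approach is when both have stopped.
Minimum gap = 24.640 − 11.063 = 13.577 m.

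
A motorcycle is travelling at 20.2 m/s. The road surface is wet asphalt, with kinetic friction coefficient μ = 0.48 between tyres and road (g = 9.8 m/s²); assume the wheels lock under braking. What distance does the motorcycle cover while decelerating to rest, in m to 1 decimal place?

a = μg = 0.48 × 9.8 = 4.704 m/s².
Braking distance = v²/(2a) = 20.2000² / (2 × 4.704) = 408.040 / 9.408 = 43.372 m.

Braking distance ≈ 43.4 m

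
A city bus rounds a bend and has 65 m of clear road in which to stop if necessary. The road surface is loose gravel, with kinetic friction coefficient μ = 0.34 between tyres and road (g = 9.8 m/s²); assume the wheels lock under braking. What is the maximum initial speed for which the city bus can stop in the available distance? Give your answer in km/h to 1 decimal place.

Maximum speed ≈ 74.9 km/h

a = μg = 0.34 × 9.8 = 3.332 m/s².
v²/(2a) = d ⇒ v = √(2 × 3.332 × 65) = √433.16 = 20.8125 m/s.
20.8125 m/s × 3.6 = 74.925 km/h.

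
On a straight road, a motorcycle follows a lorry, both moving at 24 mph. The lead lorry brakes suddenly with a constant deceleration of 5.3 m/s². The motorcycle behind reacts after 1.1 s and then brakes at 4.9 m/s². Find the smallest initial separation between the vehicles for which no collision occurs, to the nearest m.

Minimum gap ≈ 13 m

24 mph × 0.44704 = 10.7290 m/s.
Leader travels v²/(2a_L) = 115.111 / 10.600 = 10.860 m before stopping.
Follower covers v·t_r = 10.7290 × 1.1 = 11.802 m while reacting, then v²/(2a_F) = 115.111 / 9.800 = 11.746 m while braking, for a total of 11.802 + 11.746 = 23.548 m.
Since a_F ≤ a_L and the follower starts braking later, the follower is never slower than the leader, so the closest approach is when both have stopped.
Minimum gap = 23.548 − 10.860 = 12.688 m.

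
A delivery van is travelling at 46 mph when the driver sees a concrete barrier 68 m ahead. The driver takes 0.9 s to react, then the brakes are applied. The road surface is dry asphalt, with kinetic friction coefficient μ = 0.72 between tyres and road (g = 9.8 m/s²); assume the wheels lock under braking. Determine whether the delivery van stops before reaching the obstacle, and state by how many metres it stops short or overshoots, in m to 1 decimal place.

Yes — it stops 19.5 m short of the obstacle

46 mph × 0.44704 = 20.5638 m/s.
a = μg = 0.72 × 9.8 = 7.056 m/s².
Reaction distance = 20.5638 × 0.9 = 18.507 m.
Braking distance = v²/(2a) = 422.870 / 14.112 = 29.965 m.
Total stopping distance = 18.507 + 29.965 = 48.472 m, vs 68 m available — it stops with 68 − 48.472 = 19.528 m to spare.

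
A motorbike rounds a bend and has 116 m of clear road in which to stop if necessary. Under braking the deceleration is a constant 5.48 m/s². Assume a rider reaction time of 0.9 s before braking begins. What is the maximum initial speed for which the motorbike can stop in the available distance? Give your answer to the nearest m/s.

Stopping distance: v·t_r + v²/(2a) = 116 with t_r = 0.9 s and a = 5.480 m/s².
So v² + 9.864 v − 1271.36 = 0.
Positive root: v = −a·t_r + √((a·t_r)² + 2a·d) = −4.932 + √(24.325 + 1271.36) = 31.0636 m/s.

Maximum speed ≈ 31 m/s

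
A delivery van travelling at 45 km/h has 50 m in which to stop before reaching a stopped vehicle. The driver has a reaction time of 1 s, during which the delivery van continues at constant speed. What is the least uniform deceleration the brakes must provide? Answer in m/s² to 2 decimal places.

Required deceleration ≈ 2.08 m/s²

45 km/h ÷ 3.6 = 12.5000 m/s.
Distance covered during reaction = 12.5000 × 1 = 12.500 m.
Distance available for braking: 50 − 12.500 = 37.500 m.
v² = 2a·d ⇒ a = v²/(2d) = 12.5000² / (2 × 37.500) = 156.250 / 75.000 = 2.0833 m/s².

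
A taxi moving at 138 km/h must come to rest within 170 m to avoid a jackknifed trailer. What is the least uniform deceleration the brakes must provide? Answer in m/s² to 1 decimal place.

Required deceleration ≈ 4.3 m/s²

138 km/h ÷ 3.6 = 38.3333 m/s.
v² = 2a·d ⇒ a = v²/(2d) = 38.3333² / (2 × 170.000) = 1469.442 / 340.000 = 4.3219 m/s².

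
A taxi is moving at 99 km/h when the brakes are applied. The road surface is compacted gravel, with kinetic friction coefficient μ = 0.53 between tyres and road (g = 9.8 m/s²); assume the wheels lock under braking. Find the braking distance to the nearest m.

Braking distance ≈ 73 m

99 km/h ÷ 3.6 = 27.5000 m/s.
a = μg = 0.53 × 9.8 = 5.194 m/s².
Braking distance = v²/(2a) = 27.5000² / (2 × 5.194) = 756.250 / 10.388 = 72.800 m.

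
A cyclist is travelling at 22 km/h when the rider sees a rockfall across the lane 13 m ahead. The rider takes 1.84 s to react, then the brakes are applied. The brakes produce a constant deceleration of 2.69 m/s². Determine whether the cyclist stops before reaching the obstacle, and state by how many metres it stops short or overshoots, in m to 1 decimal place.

No — it overshoots by 5.2 m

22 km/h ÷ 3.6 = 6.1111 m/s.
Reaction distance = 6.1111 × 1.84 = 11.244 m.
Braking distance = v²/(2a) = 37.346 / 5.380 = 6.942 m.
Total stopping distance = 11.244 + 6.942 = 18.186 m, vs 13 m available — it cannot stop in time and overshoots by 18.186 − 13 = 5.186 m.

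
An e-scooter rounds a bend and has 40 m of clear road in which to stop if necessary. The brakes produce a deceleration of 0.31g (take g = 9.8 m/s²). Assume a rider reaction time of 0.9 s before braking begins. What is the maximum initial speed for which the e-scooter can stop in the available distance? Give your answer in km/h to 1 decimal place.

a = 0.31 × 9.8 = 3.038 m/s².
Stopping distance: v·t_r + v²/(2a) = 40 with t_r = 0.9 s and a = 3.038 m/s².
So v² + 5.468 v − 243.04 = 0.
Positive root: v = −a·t_r + √((a·t_r)² + 2a·d) = −2.734 + √(7.475 + 243.04) = 13.0937 m/s.
13.0937 m/s × 3.6 = 47.137 km/h.

Maximum speed ≈ 47.1 km/h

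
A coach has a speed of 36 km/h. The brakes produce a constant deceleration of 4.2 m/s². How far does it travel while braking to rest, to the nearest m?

36 km/h ÷ 3.6 = 10.0000 m/s.
Braking distance = v²/(2a) = 10.0000² / (2 × 4.200) = 100.000 / 8.400 = 11.905 m.

Braking distance ≈ 12 m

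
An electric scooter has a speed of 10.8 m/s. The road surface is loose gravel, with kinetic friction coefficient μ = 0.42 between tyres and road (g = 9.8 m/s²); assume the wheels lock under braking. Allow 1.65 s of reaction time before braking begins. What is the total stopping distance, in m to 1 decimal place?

Total stopping distance ≈ 32.0 m

a = μg = 0.42 × 9.8 = 4.116 m/s².
Reaction distance = v·t_r = 10.8000 × 1.65 = 17.820 m.
Braking distance = v²/(2a) = 10.8000² / (2 × 4.116) = 116.640 / 8.232 = 14.169 m.
Total = 17.820 + 14.169 = 31.989 m.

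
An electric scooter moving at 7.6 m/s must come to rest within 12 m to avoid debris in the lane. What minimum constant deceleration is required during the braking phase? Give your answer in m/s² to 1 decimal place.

Required deceleration ≈ 2.4 m/s²

v² = 2a·d ⇒ a = v²/(2d) = 7.6000² / (2 × 12.000) = 57.760 / 24.000 = 2.4067 m/s².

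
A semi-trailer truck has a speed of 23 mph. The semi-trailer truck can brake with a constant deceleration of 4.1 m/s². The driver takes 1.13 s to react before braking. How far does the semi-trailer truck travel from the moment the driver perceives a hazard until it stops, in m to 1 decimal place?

23 mph × 0.44704 = 10.2819 m/s.
Reaction distance = v·t_r = 10.2819 × 1.13 = 11.619 m.
Braking distance = v²/(2a) = 10.2819² / (2 × 4.100) = 105.717 / 8.200 = 12.892 m.
Total = 11.619 + 12.892 = 24.511 m.

Total stopping distance ≈ 24.5 m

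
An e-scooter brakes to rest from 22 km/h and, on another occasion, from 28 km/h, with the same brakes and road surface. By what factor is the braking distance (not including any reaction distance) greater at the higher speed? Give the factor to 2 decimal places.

Factor ≈ 1.62

Braking distance d = v²/(2a), so with a fixed, d ∝ v².
Factor = (28/22)² = 1.2727² = 1.6198.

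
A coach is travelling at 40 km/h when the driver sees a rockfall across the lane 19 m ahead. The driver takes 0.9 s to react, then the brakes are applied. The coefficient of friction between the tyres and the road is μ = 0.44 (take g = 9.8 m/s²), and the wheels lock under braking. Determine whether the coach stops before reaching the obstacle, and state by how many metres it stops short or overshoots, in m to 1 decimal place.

No — it overshoots by 5.3 m

40 km/h ÷ 3.6 = 11.1111 m/s.
a = μg = 0.44 × 9.8 = 4.312 m/s².
Reaction distance = 11.1111 × 0.9 = 10.000 m.
Braking distance = v²/(2a) = 123.457 / 8.624 = 14.316 m.
Total stopping distance = 10.000 + 14.316 = 24.316 m, vs 19 m available — it cannot stop in time and overshoots by 24.316 − 19 = 5.316 m.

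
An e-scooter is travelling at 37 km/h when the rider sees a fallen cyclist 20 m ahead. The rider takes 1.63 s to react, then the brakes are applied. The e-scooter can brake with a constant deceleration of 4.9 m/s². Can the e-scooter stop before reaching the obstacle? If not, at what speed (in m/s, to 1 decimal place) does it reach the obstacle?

No — it strikes the obstacle at 8.6 m/s

37 km/h ÷ 3.6 = 10.2778 m/s.
Reaction distance = 10.2778 × 1.63 = 16.753 m.
Braking distance needed to stop: v²/(2a) = 105.633 / 9.800 = 10.779 m, so total needed = 16.753 + 10.779 = 27.532 m > 20 m — it cannot stop.
Distance remaining when braking begins: 20 − 16.753 = 3.247 m.
v² = v₀² − 2a·d = 105.633 − 2 × 4.900 × 3.247 = 73.812 m²/s².
v = √73.812 = 8.591 m/s.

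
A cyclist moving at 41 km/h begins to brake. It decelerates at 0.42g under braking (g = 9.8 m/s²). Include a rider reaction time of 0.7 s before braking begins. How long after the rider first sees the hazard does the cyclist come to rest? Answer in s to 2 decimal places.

41 km/h ÷ 3.6 = 11.3889 m/s.
a = 0.42 × 9.8 = 4.116 m/s².
Braking time = v/a = 11.3889 / 4.116 = 2.767 s.
Total = 0.7 + 2.767 = 3.467 s.

Total time ≈ 3.47 s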